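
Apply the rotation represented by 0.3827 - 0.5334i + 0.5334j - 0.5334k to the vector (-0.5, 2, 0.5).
(0.236, 0.132, -2.104)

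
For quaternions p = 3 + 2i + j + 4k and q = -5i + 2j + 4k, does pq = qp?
No: pq = -8 - 19i - 22j + 21k ≠ -8 - 11i + 34j + 3k = qp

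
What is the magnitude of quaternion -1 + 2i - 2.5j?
3.354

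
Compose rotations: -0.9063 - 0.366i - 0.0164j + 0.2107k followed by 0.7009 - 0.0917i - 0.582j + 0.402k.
-0.763 - 0.2895i + 0.3882j - 0.4282k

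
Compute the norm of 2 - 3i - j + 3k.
√23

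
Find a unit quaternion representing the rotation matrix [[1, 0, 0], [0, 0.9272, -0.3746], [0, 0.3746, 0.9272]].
0.9816 + 0.1908i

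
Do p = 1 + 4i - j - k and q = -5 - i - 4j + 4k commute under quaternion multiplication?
No: pq = -1 - 29i - 14j - 8k ≠ -1 - 13i + 16j + 26k = qp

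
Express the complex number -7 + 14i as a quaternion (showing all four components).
-7 + 14i + 0j + 0k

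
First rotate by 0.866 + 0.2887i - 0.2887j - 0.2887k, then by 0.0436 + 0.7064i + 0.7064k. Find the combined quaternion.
0.0378 + 0.8283i + 0.3953j + 0.3952k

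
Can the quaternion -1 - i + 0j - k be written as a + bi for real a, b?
No. The quaternion -1 - i - k has j-coefficient y = 0 and k-coefficient z = -1, not both zero, so it does not lie in the complex subalgebra spanned by 1 and i.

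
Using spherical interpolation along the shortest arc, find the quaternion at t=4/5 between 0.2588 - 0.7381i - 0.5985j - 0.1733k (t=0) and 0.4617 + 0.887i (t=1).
-0.3327 - 0.9314i - 0.1416j - 0.041k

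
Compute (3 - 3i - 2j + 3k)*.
3 + 3i + 2j - 3k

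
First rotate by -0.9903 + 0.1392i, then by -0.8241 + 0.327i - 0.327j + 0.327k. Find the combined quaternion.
0.7706 - 0.4385i + 0.3693j - 0.2783k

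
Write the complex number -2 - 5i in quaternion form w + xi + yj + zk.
-2 - 5i + 0j + 0k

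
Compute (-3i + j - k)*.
3i - j + k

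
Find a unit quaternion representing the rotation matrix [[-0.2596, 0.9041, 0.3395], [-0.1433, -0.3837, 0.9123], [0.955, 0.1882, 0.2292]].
-0.3827 + 0.473i + 0.4021j + 0.6842k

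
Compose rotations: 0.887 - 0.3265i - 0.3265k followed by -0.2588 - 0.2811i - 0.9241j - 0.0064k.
-0.3234 + 0.1369i - 0.9094j - 0.2229k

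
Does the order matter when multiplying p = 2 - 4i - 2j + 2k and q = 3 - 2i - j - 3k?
Yes: pq = 2 - 8i - 24j ≠ 2 - 24i + 8j = qp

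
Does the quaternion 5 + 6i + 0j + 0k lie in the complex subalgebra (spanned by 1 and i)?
Yes. The quaternion 5 + 6i has j- and k-coefficients y = z = 0, so it lies in the complex subalgebra spanned by 1 and i.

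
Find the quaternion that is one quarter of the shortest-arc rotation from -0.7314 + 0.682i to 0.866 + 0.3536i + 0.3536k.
-0.8816 + 0.4588i - 0.1106k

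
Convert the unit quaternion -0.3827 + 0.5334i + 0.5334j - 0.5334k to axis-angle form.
axis = (√3/3, √3/3, -√3/3), θ = 5π/4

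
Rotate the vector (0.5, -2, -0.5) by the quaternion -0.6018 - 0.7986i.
(0.5, 1.032, -1.785)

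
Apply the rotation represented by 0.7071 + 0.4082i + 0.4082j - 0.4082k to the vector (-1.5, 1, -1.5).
(0.044, 2.065, 1.11)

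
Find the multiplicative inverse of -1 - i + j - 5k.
-0.0357 + 0.0357i - 0.0357j + 0.1786k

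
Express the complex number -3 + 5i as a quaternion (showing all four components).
-3 + 5i + 0j + 0k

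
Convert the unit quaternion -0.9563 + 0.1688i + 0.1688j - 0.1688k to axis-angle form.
axis = (√3/3, √3/3, -√3/3), θ = 326°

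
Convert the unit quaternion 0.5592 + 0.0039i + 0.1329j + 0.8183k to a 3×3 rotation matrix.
[[-0.3746, -0.9142, 0.155], [0.9162, -0.3393, 0.2131], [-0.1423, 0.2219, 0.9646]]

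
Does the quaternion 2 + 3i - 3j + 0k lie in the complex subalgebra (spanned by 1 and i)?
No. The quaternion 2 + 3i - 3j has j-coefficient y = -3 and k-coefficient z = 0, not both zero, so it does not lie in the complex subalgebra spanned by 1 and i.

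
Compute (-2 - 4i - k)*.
-2 + 4i + k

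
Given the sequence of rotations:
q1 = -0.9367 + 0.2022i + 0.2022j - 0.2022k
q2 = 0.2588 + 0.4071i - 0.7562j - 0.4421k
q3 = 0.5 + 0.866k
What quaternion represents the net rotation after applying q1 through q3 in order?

q2 · q1 = -0.2612 - 0.0867i + 0.7536j + 0.597k
q3 · q2 · q1 = -0.6476 - 0.696i + 0.3017j + 0.0723k
-0.6476 - 0.696i + 0.3017j + 0.0723k


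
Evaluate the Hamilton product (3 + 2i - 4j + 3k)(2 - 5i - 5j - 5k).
11 + 24i - 28j - 39k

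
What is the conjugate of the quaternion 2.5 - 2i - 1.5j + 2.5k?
2.5 + 2i + 1.5j - 2.5k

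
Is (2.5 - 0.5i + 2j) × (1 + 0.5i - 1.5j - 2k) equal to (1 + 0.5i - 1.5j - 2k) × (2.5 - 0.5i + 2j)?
No: pq = 5.75 - 3.25i - 2.75j - 5.25k ≠ 5.75 + 4.75i - 0.75j - 4.75k = qp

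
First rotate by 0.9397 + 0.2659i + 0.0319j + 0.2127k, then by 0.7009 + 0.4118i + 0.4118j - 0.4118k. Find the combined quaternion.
0.6236 + 0.6741i + 0.2122j - 0.3342k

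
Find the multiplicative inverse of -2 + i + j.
-0.3333 - 0.1667i - 0.1667j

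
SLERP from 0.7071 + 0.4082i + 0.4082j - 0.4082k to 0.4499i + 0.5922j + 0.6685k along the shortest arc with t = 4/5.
0.2002 + 0.5281i + 0.6585j + 0.4974k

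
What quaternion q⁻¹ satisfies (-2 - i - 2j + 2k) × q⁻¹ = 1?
-0.1538 + 0.0769i + 0.1538j - 0.1538k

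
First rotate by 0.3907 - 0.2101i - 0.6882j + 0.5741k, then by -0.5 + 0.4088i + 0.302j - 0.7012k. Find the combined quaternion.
0.5009 - 0.0444i + 0.3747j - 0.7789k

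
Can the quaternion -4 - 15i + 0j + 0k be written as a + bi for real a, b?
Yes. The quaternion -4 - 15i has j- and k-coefficients y = z = 0, so it lies in the complex subalgebra spanned by 1 and i.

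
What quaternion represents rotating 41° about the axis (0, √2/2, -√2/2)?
0.9367 + 0.2476j - 0.2476k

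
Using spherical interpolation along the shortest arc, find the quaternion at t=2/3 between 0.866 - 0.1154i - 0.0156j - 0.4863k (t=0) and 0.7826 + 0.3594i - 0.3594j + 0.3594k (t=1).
0.9322 + 0.2228i - 0.2752j + 0.0744k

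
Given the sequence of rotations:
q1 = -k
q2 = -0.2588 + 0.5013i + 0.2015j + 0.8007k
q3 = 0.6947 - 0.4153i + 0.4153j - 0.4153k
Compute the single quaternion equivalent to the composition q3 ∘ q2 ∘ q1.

q2 · q1 = 0.8007 - 0.2015i + 0.5013j + 0.2588k
q3 · q2 · q1 = 0.3719 - 0.1568i + 0.8719j - 0.2772k
0.3719 - 0.1568i + 0.8719j - 0.2772k


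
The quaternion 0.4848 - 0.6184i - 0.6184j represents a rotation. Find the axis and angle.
axis = (-√2/2, -√2/2, 0), θ = 122°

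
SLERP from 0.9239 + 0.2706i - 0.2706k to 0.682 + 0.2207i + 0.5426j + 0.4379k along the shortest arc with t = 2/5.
0.9268 + 0.281i + 0.2483j + 0.0204k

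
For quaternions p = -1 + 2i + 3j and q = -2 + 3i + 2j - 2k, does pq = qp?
No: pq = -10 - 13i - 4j - 3k ≠ -10 - i - 12j + 7k = qp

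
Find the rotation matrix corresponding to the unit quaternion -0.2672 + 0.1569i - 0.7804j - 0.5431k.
[[-0.808, -0.5351, 0.2466], [0.0453, 0.3608, 0.9315], [-0.5875, 0.7638, -0.2673]]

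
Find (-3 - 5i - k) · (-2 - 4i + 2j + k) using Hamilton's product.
-13 + 24i + 3j - 11k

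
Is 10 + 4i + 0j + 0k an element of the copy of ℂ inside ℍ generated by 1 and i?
Yes. The quaternion 10 + 4i has j- and k-coefficients y = z = 0, so it lies in the complex subalgebra spanned by 1 and i.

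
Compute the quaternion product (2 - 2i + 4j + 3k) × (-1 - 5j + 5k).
3 + 37i - 4j + 17k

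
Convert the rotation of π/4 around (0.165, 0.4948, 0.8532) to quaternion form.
0.9239 + 0.0631i + 0.1894j + 0.3265k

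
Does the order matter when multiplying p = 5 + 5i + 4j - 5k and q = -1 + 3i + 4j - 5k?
Yes: pq = -61 + 10i + 26j - 12k ≠ -61 + 10i + 6j - 28k = qp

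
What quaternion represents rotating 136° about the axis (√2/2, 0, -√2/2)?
0.3746 + 0.6556i - 0.6556k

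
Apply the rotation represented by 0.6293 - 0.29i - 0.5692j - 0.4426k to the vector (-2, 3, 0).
(2.741, 1.774, -1.53)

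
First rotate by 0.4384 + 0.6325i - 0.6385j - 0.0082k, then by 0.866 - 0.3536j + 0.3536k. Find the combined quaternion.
0.1568 + 0.7764i - 0.4843j + 0.3716k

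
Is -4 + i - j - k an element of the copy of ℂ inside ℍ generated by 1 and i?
No. The quaternion -4 + i - j - k has j-coefficient y = -1 and k-coefficient z = -1, not both zero, so it does not lie in the complex subalgebra spanned by 1 and i.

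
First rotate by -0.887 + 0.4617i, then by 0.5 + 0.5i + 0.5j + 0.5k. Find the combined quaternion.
-0.6744 - 0.2127i - 0.2127j - 0.6744k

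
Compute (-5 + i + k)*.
-5 - i - k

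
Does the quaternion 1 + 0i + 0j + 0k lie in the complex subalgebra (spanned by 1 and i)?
Yes. The quaternion 1 has j- and k-coefficients y = z = 0, so it lies in the complex subalgebra spanned by 1 and i.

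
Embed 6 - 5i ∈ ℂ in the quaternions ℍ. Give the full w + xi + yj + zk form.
6 - 5i + 0j + 0k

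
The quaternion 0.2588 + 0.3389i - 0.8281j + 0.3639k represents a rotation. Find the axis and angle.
axis = (0.3509, -0.8573, 0.3767), θ = 5π/6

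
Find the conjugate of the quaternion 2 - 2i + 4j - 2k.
2 + 2i - 4j + 2k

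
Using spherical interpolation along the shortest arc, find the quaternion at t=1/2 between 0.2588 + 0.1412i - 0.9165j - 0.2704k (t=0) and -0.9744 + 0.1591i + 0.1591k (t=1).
0.7729 - 0.0112i - 0.5744j - 0.2692k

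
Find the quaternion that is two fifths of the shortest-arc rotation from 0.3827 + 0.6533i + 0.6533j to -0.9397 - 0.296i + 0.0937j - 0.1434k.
0.703 + 0.5839i + 0.4003j + 0.0676k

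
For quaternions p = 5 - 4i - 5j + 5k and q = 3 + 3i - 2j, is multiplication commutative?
No: pq = 17 + 13i - 10j + 38k ≠ 17 - 7i - 40j - 8k = qp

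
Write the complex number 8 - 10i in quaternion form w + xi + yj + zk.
8 - 10i + 0j + 0k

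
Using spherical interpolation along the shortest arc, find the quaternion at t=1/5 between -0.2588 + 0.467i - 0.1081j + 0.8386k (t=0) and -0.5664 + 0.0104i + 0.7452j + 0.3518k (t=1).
-0.3715 + 0.4128i + 0.0948j + 0.8262k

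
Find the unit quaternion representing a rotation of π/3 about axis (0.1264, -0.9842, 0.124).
0.866 + 0.0632i - 0.4921j + 0.062k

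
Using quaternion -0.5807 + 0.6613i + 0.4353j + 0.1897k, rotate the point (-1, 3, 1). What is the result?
(1.584, 0.738, -2.819)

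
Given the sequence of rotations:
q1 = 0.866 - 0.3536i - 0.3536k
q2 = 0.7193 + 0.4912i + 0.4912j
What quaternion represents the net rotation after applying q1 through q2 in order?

q2 · q1 = 0.7966 - 0.0027i + 0.5991j - 0.0807k
0.7966 - 0.0027i + 0.5991j - 0.0807k


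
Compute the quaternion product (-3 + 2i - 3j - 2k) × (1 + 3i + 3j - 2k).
-4 + 5i - 14j + 19k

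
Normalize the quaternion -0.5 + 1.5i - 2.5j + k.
-0.1601 + 0.4804i - 0.8006j + 0.3203k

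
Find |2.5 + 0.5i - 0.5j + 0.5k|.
√7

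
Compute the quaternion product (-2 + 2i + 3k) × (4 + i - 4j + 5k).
-25 + 18i + j - 6k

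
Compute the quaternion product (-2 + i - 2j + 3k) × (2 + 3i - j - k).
-6 + i + 8j + 13k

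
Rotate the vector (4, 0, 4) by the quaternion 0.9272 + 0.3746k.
(2.877, 2.779, 4)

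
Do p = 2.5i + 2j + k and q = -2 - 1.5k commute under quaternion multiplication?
No: pq = 1.5 - 8i - 0.25j - 2k ≠ 1.5 - 2i - 7.75j - 2k = qp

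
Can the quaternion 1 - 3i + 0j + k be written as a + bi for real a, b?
No. The quaternion 1 - 3i + k has j-coefficient y = 0 and k-coefficient z = 1, not both zero, so it does not lie in the complex subalgebra spanned by 1 and i.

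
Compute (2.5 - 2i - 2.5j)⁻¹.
0.1515 + 0.1212i + 0.1515j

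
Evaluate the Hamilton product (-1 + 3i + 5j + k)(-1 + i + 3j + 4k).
-21 + 13i - 19j - k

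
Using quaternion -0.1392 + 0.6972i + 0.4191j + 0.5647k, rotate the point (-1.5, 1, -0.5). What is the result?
(0.39, -1.584, -0.915)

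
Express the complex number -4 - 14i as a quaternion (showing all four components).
-4 - 14i + 0j + 0k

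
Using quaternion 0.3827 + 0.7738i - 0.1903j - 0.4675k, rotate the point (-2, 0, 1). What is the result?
(-1.85, 0.89, 0.886)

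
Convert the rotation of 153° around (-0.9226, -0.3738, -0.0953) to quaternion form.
0.2334 - 0.8971i - 0.3635j - 0.0927k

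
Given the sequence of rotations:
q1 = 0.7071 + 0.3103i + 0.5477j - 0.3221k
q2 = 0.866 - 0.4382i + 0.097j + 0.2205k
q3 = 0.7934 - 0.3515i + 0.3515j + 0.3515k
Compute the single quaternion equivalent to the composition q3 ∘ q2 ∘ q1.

q2 · q1 = 0.7662 - 0.1931i + 0.4702j - 0.3931k
q3 · q2 · q1 = 0.5129 - 0.726i + 0.4363j - 0.14k
0.5129 - 0.726i + 0.4363j - 0.14k


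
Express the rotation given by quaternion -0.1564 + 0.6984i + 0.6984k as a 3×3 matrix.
[[0.0245, 0.2185, 0.9755], [-0.2185, -0.9511, 0.2185], [0.9755, -0.2185, 0.0245]]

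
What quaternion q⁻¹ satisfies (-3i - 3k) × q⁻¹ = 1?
0.1667i + 0.1667k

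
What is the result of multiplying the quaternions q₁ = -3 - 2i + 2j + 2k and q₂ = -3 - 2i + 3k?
-1 + 18i - 4j - 11k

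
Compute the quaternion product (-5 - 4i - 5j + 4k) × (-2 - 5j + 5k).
-35 + 3i + 55j - 13k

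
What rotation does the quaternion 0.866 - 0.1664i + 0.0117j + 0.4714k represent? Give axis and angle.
axis = (-0.3328, 0.0234, 0.9427), θ = π/3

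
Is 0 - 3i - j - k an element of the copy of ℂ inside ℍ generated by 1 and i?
No. The quaternion -3i - j - k has j-coefficient y = -1 and k-coefficient z = -1, not both zero, so it does not lie in the complex subalgebra spanned by 1 and i.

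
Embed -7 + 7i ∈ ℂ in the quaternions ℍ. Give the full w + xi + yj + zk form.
-7 + 7i + 0j + 0k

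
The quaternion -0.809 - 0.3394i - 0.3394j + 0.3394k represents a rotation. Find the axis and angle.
axis = (-√3/3, -√3/3, √3/3), θ = 288°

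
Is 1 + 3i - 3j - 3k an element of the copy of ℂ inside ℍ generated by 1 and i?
No. The quaternion 1 + 3i - 3j - 3k has j-coefficient y = -3 and k-coefficient z = -3, not both zero, so it does not lie in the complex subalgebra spanned by 1 and i.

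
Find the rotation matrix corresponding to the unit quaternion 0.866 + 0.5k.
[[0.5, -0.866, 0], [0.866, 0.5, 0], [0, 0, 1]]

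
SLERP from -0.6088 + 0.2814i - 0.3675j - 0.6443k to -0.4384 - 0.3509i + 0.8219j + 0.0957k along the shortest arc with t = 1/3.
-0.2947 + 0.3858i - 0.6678j - 0.5642k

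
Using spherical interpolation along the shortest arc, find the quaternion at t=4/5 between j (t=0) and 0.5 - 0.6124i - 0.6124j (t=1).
-0.4215 + 0.5162i + 0.7456j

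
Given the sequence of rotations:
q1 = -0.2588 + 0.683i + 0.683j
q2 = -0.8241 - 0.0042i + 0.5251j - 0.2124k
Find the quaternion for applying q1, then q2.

q2 · q1 = -0.1425 - 0.4167i - 0.8438j - 0.3065k
-0.1425 - 0.4167i - 0.8438j - 0.3065k


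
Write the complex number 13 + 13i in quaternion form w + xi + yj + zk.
13 + 13i + 0j + 0k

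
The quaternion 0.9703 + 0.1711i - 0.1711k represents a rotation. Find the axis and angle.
axis = (√2/2, 0, -√2/2), θ = 28°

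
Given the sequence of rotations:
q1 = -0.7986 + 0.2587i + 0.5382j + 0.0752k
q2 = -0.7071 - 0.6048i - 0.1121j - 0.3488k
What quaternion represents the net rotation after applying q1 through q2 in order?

q2 · q1 = 0.8077 + 0.4794i - 0.3358j - 0.0711k
0.8077 + 0.4794i - 0.3358j - 0.0711k


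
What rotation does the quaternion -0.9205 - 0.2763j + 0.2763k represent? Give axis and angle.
axis = (0, -√2/2, √2/2), θ = 314°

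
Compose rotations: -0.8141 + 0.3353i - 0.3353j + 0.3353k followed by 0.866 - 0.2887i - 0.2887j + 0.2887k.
-0.8018 + 0.5254i + 0.1383j + 0.2489k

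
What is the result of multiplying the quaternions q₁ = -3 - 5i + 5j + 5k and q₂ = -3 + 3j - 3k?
9 - 15i - 39j - 21k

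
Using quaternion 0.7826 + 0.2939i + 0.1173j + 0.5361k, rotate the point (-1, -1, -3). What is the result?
(-1.124, -0.158, -3.116)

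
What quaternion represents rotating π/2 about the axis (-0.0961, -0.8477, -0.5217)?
0.7071 - 0.068i - 0.5994j - 0.3689k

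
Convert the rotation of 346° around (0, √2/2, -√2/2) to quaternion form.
-0.9925 + 0.0862j - 0.0862k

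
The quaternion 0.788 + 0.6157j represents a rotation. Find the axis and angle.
axis = (0, 1, 0), θ = 76°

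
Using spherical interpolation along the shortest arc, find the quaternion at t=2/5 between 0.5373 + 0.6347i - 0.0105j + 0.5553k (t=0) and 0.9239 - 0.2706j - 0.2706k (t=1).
0.842 + 0.4509i - 0.1423j + 0.2597k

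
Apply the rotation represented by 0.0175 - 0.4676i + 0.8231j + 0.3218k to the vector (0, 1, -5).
(0.58, -2.375, 4.475)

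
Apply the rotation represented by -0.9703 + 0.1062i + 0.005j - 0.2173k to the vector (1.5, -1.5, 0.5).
(1.961, -0.588, 0.746)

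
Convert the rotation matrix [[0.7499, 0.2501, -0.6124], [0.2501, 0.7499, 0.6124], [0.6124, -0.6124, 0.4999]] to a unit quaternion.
0.866 - 0.3536i - 0.3536j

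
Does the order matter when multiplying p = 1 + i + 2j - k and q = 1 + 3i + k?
Yes: pq = -1 + 6i - 2j - 6k ≠ -1 + 2i + 6j + 6k = qp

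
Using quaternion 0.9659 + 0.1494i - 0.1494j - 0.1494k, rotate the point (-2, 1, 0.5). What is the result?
(-1.744, 1.455, 0.301)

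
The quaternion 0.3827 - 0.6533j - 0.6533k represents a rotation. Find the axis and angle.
axis = (0, -√2/2, -√2/2), θ = 3π/4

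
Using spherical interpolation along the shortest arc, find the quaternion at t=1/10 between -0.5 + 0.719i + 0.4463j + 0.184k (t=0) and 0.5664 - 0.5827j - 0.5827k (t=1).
-0.5255 + 0.6633i + 0.4778j + 0.2358k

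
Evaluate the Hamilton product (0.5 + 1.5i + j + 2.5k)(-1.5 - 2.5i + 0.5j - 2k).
7.5 - 6.75i - 4.5j - 1.5k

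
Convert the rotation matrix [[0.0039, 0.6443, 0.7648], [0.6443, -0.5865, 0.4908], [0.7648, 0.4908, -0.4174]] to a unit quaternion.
0.7085i + 0.4547j + 0.5397k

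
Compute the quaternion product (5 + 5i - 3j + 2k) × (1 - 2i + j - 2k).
22 - i + 8j - 9k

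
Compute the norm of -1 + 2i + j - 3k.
√15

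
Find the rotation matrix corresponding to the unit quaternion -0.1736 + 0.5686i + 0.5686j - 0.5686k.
[[-0.2932, 0.4492, -0.844], [0.844, -0.2932, -0.4492], [-0.4492, -0.844, -0.2932]]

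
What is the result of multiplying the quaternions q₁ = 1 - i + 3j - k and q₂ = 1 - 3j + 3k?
13 + 5i + 3j + 5k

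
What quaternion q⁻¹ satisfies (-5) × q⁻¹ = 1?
-0.2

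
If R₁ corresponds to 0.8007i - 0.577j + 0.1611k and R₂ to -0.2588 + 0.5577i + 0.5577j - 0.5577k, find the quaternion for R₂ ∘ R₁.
-0.0349 - 0.4392i - 0.3871j - 0.81k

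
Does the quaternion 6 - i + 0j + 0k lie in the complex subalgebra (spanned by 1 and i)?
Yes. The quaternion 6 - i has j- and k-coefficients y = z = 0, so it lies in the complex subalgebra spanned by 1 and i.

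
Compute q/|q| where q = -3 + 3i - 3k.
-0.5774 + 0.5774i - 0.5774k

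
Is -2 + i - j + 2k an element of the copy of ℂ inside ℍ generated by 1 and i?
No. The quaternion -2 + i - j + 2k has j-coefficient y = -1 and k-coefficient z = 2, not both zero, so it does not lie in the complex subalgebra spanned by 1 and i.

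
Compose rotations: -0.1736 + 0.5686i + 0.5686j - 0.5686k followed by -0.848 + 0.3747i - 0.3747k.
-0.2789 - 0.3342i - 0.4822j + 0.7603k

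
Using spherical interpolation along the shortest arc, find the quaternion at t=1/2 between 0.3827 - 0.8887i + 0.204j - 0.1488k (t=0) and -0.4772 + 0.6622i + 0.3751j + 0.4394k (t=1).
0.4583 - 0.8266i - 0.0912j - 0.3135k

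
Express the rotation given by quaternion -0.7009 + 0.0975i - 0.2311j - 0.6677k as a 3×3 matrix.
[[0.0015, -0.981, 0.1938], [0.8909, 0.0893, 0.4453], [-0.4542, 0.1719, 0.8742]]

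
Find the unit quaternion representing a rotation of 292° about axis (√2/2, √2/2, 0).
-0.829 + 0.3954i + 0.3954j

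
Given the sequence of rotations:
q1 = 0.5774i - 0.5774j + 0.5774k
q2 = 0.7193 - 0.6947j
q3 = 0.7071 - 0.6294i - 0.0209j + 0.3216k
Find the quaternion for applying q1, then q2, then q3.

q2 · q1 = -0.4011 + 0.0142i - 0.4153j + 0.8164k
q3 · q2 · q1 = -0.5459 + 0.379i + 0.2331j + 0.71k
-0.5459 + 0.379i + 0.2331j + 0.71k


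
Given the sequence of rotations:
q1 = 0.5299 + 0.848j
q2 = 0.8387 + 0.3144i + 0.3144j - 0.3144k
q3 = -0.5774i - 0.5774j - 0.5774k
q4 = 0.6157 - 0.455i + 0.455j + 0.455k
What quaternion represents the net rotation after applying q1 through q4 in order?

q2 · q1 = 0.1778 + 0.4332i + 0.8778j + 0.1k
q3 · q2 · q1 = 0.8147 + 0.3464i - 0.2951j - 0.3594k
q4 · q3 · q2 · q1 = 0.957 - 0.1867i + 0.1831j + 0.1261k
0.957 - 0.1867i + 0.1831j + 0.1261k


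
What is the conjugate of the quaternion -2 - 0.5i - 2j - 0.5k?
-2 + 0.5i + 2j + 0.5k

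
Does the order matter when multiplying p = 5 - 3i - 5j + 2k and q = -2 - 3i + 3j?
Yes: pq = -4 - 15i + 19j - 28k ≠ -4 - 3i + 31j + 20k = qp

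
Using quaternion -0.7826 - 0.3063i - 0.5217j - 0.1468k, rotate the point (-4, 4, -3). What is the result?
(-4.01, 1.858, 4.633)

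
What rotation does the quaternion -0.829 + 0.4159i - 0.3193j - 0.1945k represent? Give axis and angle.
axis = (0.7437, -0.5709, -0.3478), θ = 292°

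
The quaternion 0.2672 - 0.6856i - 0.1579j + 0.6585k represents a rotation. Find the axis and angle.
axis = (-0.7115, -0.1639, 0.6833), θ = 149°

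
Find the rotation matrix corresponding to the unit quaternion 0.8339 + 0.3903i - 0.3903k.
[[0.6953, 0.6509, -0.3047], [-0.6509, 0.3907, -0.6509], [-0.3047, 0.6509, 0.6953]]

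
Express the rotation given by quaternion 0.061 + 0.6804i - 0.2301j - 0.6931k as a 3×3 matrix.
[[-0.0667, -0.2286, -0.9712], [-0.3977, -0.8867, 0.236], [-0.9151, 0.402, -0.0318]]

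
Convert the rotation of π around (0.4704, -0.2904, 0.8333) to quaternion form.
0.4704i - 0.2904j + 0.8333k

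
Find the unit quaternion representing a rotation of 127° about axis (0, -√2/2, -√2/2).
0.4462 - 0.6328j - 0.6328k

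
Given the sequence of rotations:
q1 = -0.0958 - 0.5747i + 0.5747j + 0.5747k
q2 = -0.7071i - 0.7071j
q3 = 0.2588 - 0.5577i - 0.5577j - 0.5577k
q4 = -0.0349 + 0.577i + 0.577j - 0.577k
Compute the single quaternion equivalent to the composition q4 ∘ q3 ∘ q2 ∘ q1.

q2 · q1 = -0.3386i + 0.4741j - 0.8127k
q3 · q2 · q1 = -0.3777 + 0.63i - 0.1417j - 0.6636k
q4 · q3 · q2 · q1 = -0.6515 - 0.7046i - 0.1936j - 0.2042k
-0.6515 - 0.7046i - 0.1936j - 0.2042k


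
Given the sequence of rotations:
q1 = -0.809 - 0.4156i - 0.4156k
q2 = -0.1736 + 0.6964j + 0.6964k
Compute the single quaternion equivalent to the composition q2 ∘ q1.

q2 · q1 = 0.4299 - 0.2173i - 0.8528j - 0.2018k
0.4299 - 0.2173i - 0.8528j - 0.2018k


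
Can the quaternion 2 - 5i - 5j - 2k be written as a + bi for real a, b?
No. The quaternion 2 - 5i - 5j - 2k has j-coefficient y = -5 and k-coefficient z = -2, not both zero, so it does not lie in the complex subalgebra spanned by 1 and i.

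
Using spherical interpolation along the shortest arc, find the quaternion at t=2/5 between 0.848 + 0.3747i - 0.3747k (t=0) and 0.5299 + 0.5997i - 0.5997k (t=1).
0.7384 + 0.4768i - 0.4768k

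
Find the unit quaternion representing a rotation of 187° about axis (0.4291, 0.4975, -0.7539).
-0.061 + 0.4283i + 0.4966j - 0.7525k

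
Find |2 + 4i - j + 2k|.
5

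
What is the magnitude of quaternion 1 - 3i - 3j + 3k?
√28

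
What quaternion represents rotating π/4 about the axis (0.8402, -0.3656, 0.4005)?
0.9239 + 0.3215i - 0.1399j + 0.1533k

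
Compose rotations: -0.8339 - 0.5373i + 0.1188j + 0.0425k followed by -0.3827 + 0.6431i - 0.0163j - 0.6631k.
0.6948 - 0.2526i + 0.2971j + 0.6043k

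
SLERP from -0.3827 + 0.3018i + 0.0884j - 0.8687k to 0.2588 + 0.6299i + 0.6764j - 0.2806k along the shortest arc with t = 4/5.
0.13 + 0.6263i + 0.6133j - 0.4635k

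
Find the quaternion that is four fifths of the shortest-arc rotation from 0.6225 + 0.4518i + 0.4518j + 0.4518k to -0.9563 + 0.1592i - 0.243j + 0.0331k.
0.9479 - 0.0307i + 0.3081j + 0.0755k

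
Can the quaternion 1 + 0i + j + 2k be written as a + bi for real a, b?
No. The quaternion 1 + j + 2k has j-coefficient y = 1 and k-coefficient z = 2, not both zero, so it does not lie in the complex subalgebra spanned by 1 and i.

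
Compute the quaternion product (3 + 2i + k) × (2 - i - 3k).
11 + i + 5j - 7k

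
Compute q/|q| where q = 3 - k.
0.9487 - 0.3162k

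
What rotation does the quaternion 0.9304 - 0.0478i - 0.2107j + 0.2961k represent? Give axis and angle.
axis = (-0.1304, -0.5748, 0.8078), θ = 43°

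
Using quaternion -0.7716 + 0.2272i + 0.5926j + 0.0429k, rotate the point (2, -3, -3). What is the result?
(2.267, -3.477, 2.184)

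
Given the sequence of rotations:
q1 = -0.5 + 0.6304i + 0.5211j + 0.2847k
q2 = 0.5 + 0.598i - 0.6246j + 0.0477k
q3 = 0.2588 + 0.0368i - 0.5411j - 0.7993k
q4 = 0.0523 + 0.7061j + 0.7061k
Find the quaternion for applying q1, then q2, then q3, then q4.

q2 · q1 = -0.3151 - 0.1865i + 0.4327j + 0.8239k
q3 · q2 · q1 = 0.818 - 0.1598i + 0.4012j + 0.3801k
q4 · q3 · q2 · q1 = -0.5089 - 0.0233i + 0.4857j + 0.7103k
-0.5089 - 0.0233i + 0.4857j + 0.7103k


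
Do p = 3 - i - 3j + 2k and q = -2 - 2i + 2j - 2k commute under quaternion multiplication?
No: pq = 2 - 2i + 6j - 18k ≠ 2 - 6i + 18j - 2k = qp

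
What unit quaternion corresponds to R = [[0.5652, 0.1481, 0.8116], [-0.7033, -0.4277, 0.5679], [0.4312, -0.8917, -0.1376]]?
-0.5 + 0.7298i - 0.1902j + 0.4257k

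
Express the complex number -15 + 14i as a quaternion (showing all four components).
-15 + 14i + 0j + 0k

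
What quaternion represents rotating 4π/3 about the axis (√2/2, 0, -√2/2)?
-0.5 + 0.6124i - 0.6124k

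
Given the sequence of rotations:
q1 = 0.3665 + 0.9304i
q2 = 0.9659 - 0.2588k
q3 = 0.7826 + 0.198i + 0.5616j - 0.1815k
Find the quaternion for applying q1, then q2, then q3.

q2 · q1 = 0.354 + 0.8987i - 0.2408j - 0.0949k
q3 · q2 · q1 = 0.2171 + 0.6764i - 0.134j - 0.6909k
0.2171 + 0.6764i - 0.134j - 0.6909k


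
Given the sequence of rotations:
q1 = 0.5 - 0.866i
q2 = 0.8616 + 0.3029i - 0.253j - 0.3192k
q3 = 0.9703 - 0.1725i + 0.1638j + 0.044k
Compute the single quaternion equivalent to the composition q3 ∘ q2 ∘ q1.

q2 · q1 = 0.6931 - 0.5947i + 0.1499j - 0.3787k
q3 · q2 · q1 = 0.562 - 0.7652i + 0.1675j - 0.2654k
0.562 - 0.7652i + 0.1675j - 0.2654k


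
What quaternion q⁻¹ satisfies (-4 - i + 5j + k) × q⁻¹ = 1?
-0.093 + 0.0233i - 0.1163j - 0.0233k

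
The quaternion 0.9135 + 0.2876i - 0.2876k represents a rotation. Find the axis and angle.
axis = (√2/2, 0, -√2/2), θ = 48°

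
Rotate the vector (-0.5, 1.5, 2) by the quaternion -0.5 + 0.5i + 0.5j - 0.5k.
(-2, -0.5, -1.5)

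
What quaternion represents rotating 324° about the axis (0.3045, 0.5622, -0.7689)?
-0.9511 + 0.0941i + 0.1737j - 0.2376k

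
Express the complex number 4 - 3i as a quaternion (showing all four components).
4 - 3i + 0j + 0k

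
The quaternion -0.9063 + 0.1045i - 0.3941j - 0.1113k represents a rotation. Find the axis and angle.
axis = (0.2473, -0.9325, -0.2633), θ = 310°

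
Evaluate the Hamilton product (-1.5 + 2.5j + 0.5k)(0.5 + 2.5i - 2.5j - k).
6 - 5i + 6.25j - 4.5k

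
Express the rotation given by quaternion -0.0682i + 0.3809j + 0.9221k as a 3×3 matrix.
[[-0.9907, -0.052, -0.1258], [-0.052, -0.7098, 0.7025], [-0.1258, 0.7025, 0.7005]]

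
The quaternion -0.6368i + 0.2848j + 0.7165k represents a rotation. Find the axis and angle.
axis = (-0.6368, 0.2848, 0.7165), θ = π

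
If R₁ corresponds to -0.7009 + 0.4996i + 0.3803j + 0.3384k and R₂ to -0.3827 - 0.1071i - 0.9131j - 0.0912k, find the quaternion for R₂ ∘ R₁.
0.6999 - 0.3904i + 0.4851j + 0.3499k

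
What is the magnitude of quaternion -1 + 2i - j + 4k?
√22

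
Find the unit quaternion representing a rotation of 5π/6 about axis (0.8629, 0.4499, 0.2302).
0.2588 + 0.8335i + 0.4346j + 0.2224k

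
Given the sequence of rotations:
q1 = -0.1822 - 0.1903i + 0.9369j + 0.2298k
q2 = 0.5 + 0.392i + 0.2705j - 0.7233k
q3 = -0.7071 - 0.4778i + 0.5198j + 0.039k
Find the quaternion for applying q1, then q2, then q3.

q2 · q1 = -0.1037 + 0.5732i + 0.4667j + 0.6654k
q3 · q2 · q1 = 0.0787 - 0.0281i - 0.0436j - 0.9955k
0.0787 - 0.0281i - 0.0436j - 0.9955k


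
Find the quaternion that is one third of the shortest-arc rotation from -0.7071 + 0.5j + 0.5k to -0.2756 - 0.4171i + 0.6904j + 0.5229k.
-0.5878 - 0.1479i + 0.5913j + 0.5319k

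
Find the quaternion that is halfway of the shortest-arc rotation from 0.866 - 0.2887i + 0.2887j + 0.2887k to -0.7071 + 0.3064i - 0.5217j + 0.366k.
0.8419 - 0.3185i + 0.4337j - 0.0414k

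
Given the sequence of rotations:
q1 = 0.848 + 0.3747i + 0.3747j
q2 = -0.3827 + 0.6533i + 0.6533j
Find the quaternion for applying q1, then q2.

q2 · q1 = -0.8141 + 0.4106i + 0.4106j
-0.8141 + 0.4106i + 0.4106j


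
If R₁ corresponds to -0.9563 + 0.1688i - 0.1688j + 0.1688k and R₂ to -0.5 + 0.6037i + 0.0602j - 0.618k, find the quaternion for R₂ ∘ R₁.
0.4907 - 0.7559i - 0.1794j + 0.3945k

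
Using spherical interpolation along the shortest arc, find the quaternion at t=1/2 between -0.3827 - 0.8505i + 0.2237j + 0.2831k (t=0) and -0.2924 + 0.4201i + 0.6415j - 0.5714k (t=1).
-0.0568 - 0.7992i - 0.2628j + 0.5375k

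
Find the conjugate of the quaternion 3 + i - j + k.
3 - i + j - k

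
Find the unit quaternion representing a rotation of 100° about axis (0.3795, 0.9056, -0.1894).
0.6428 + 0.2907i + 0.6937j - 0.1451k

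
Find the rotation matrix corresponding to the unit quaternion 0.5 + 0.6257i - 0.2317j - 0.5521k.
[[0.283, 0.2622, -0.9226], [-0.842, -0.3926, -0.3699], [-0.4592, 0.8815, 0.1096]]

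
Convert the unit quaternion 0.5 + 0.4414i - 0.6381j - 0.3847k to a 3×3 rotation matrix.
[[-0.1103, -0.1786, -0.9777], [-0.948, 0.3143, 0.0496], [0.2985, 0.9324, -0.204]]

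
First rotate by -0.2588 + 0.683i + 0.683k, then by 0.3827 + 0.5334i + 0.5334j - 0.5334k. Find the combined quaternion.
-0.099 + 0.4877i - 0.8667j + 0.0351k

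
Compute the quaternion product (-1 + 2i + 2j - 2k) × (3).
-3 + 6i + 6j - 6k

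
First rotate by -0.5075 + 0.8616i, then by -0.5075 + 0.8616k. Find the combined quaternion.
0.2576 - 0.4373i + 0.7424j - 0.4373k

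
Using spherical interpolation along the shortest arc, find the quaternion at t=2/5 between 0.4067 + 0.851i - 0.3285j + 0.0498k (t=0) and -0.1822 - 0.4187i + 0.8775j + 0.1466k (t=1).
0.3404 + 0.7285i - 0.5936j - 0.032k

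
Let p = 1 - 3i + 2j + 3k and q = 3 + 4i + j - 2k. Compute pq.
19 - 12i + 13j - 4k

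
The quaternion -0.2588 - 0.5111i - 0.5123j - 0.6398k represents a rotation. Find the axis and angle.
axis = (-0.5291, -0.5304, -0.6624), θ = 7π/6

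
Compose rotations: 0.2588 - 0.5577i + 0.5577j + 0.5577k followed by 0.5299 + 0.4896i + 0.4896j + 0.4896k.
-0.1359 - 0.1688i - 0.1239j + 0.9683k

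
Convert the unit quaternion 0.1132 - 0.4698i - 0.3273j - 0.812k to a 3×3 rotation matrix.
[[-0.5329, 0.4914, 0.6889], [0.1237, -0.7601, 0.6379], [0.8371, 0.4252, 0.3443]]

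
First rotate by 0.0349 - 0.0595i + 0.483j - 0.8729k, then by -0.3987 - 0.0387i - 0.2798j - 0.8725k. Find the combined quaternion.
-0.6427 + 0.688i - 0.1842j + 0.2822k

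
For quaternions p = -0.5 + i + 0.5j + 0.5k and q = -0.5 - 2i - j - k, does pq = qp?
Yes: pq = qp = 3.25 + 0.5i + 0.25j + 0.25k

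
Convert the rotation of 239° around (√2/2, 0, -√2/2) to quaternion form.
-0.4924 + 0.6154i - 0.6154k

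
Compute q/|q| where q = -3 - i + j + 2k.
-0.7746 - 0.2582i + 0.2582j + 0.5164k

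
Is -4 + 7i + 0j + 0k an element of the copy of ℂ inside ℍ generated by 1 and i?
Yes. The quaternion -4 + 7i has j- and k-coefficients y = z = 0, so it lies in the complex subalgebra spanned by 1 and i.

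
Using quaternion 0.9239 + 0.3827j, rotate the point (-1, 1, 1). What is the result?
(0, 1, 1.414)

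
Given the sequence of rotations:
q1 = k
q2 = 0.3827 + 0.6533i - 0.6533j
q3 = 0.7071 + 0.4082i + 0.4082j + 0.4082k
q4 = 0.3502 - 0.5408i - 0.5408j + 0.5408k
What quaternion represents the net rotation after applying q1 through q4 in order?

q2 · q1 = -0.6533i - 0.6533j + 0.3827k
q3 · q2 · q1 = 0.3771 - 0.0391i - 0.8848j + 0.2706k
q4 · q3 · q2 · q1 = -0.5139 + 0.1145i - 0.3886j + 0.7561k
-0.5139 + 0.1145i - 0.3886j + 0.7561k


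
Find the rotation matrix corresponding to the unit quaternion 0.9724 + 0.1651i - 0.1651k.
[[0.9455, 0.3211, -0.0545], [-0.3211, 0.891, -0.3211], [-0.0545, 0.3211, 0.9455]]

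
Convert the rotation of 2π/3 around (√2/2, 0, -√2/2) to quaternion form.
0.5 + 0.6124i - 0.6124k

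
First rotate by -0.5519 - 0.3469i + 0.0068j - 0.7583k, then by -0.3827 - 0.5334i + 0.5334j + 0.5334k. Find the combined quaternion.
0.427 + 0.019i - 0.8865j + 0.1772k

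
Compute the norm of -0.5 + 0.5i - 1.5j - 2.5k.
3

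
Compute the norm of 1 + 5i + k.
√27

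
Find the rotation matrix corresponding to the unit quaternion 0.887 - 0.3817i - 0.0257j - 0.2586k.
[[0.8649, 0.4784, 0.1518], [-0.4391, 0.5749, 0.6904], [0.243, -0.6638, 0.7073]]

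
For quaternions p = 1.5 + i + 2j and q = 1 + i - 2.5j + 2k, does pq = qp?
No: pq = 5.5 + 6.5i - 3.75j - 1.5k ≠ 5.5 - 1.5i + 0.25j + 7.5k = qp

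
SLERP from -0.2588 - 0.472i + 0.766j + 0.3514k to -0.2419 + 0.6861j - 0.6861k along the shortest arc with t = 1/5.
-0.2902 - 0.416i + 0.8514j + 0.1335k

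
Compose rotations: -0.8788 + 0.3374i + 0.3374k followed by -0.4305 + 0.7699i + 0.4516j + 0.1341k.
0.0733 - 0.6695i - 0.6114j - 0.4155k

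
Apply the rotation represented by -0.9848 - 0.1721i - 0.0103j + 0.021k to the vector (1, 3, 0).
(1.134, 2.782, 0.988)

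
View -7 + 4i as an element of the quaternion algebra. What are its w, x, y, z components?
-7 + 4i + 0j + 0k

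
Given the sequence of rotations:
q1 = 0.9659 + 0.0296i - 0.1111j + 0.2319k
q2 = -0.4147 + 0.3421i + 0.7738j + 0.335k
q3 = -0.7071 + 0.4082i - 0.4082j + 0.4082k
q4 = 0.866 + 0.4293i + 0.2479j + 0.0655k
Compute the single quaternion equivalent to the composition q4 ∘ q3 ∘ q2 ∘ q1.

q2 · q1 = -0.4024 + 0.5348i + 0.7241j + 0.1665k
q3 · q2 · q1 = 0.2938 - 0.906i - 0.1974j + 0.2319k
q4 · q3 · q2 · q1 = 0.6771 - 0.588i - 0.257j + 0.3599k
0.6771 - 0.588i - 0.257j + 0.3599k


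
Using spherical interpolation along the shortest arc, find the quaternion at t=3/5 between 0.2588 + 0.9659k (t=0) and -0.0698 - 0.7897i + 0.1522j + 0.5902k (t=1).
0.0726 - 0.5282i + 0.1018j + 0.8399k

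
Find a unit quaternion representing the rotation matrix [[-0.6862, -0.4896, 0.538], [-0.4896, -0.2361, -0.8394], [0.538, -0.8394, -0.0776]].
0.3961i - 0.618j + 0.6791k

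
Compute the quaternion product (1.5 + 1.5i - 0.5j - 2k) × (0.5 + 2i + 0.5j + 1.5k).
1 + 4i - 5.75j + 3k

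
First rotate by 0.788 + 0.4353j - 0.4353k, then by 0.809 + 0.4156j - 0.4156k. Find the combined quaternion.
0.2757 + 0.6797j - 0.6797k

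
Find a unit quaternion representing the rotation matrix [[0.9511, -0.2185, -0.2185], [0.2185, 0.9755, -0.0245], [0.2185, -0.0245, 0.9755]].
0.9877 - 0.1106j + 0.1106k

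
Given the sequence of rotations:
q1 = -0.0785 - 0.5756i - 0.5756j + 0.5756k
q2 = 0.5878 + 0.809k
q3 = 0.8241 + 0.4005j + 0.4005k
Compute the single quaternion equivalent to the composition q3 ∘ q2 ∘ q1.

q2 · q1 = -0.5118 + 0.1273i - 0.804j + 0.2748k
q3 · q2 · q1 = -0.2098 + 0.537i - 0.8166j - 0.0295k
-0.2098 + 0.537i - 0.8166j - 0.0295k


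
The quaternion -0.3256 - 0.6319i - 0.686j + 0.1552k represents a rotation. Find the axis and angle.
axis = (-0.6683, -0.7255, 0.1641), θ = 218°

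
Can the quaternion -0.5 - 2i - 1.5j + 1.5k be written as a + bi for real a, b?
No. The quaternion -0.5 - 2i - 1.5j + 1.5k has j-coefficient y = -1.5 and k-coefficient z = 1.5, not both zero, so it does not lie in the complex subalgebra spanned by 1 and i.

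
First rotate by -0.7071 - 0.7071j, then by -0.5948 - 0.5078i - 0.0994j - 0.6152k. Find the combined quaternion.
0.3503 - 0.0759i + 0.4909j + 0.7941k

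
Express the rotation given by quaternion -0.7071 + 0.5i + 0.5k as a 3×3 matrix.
[[0.5, 0.7071, 0.5], [-0.7071, 0, 0.7071], [0.5, -0.7071, 0.5]]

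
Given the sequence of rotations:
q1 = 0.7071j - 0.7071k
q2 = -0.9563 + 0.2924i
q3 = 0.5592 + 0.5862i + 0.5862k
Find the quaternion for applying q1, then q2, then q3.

q2 · q1 = -0.4694j + 0.883k
q3 · q2 · q1 = -0.5176 + 0.2752i - 0.7801j + 0.2186k
-0.5176 + 0.2752i - 0.7801j + 0.2186k


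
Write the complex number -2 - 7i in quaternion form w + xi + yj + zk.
-2 - 7i + 0j + 0k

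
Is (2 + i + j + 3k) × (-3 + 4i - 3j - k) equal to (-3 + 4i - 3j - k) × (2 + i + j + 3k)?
No: pq = -4 + 13i + 4j - 18k ≠ -4 - 3i - 22j - 4k = qp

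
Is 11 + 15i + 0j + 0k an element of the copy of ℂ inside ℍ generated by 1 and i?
Yes. The quaternion 11 + 15i has j- and k-coefficients y = z = 0, so it lies in the complex subalgebra spanned by 1 and i.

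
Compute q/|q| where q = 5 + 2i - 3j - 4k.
0.6804 + 0.2722i - 0.4082j - 0.5443k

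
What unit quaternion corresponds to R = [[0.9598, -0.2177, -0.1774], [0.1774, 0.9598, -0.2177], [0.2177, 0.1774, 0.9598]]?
0.9848 + 0.1003i - 0.1003j + 0.1003k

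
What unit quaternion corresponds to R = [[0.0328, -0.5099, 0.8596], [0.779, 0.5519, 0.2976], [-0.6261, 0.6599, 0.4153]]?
0.7071 + 0.1281i + 0.5253j + 0.4557k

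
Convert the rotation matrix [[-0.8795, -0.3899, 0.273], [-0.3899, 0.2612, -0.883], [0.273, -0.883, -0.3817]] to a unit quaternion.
-0.2455i + 0.7941j - 0.556k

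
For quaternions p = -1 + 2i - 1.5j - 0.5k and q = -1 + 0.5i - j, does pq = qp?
No: pq = -1.5 - 3i + 2.25j - 0.75k ≠ -1.5 - 2i + 2.75j + 1.75k = qp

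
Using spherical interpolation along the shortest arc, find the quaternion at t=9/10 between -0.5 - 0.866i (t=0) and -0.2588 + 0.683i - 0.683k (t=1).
0.1812 - 0.7465i + 0.6402k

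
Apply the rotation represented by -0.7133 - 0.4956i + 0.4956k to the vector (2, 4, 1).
(3.354, -2.051, 2.354)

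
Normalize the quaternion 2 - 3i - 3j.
0.4264 - 0.6396i - 0.6396j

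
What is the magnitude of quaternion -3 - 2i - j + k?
√15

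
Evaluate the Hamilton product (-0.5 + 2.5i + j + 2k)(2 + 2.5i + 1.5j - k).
-6.75 - 0.25i + 8.75j + 5.75k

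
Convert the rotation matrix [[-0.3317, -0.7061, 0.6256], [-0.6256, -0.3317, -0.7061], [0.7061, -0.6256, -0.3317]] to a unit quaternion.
0.0349 + 0.577i - 0.577j + 0.577k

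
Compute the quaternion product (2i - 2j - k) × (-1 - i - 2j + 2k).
-8i - j - 5k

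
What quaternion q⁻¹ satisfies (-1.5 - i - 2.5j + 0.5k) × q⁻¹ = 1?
-0.1538 + 0.1026i + 0.2564j - 0.0513k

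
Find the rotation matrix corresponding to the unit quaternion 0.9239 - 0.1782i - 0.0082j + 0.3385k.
[[0.7707, -0.6226, -0.1358], [0.6284, 0.7073, 0.3237], [-0.1055, -0.3348, 0.9364]]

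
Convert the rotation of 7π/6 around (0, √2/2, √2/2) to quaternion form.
-0.2588 + 0.683j + 0.683k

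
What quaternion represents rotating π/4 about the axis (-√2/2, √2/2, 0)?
0.9239 - 0.2706i + 0.2706j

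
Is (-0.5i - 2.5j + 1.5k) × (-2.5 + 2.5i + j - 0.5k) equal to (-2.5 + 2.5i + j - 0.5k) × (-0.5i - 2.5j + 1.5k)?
No: pq = 4.5 + i + 9.75j + 2k ≠ 4.5 + 1.5i + 2.75j - 9.5k = qp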